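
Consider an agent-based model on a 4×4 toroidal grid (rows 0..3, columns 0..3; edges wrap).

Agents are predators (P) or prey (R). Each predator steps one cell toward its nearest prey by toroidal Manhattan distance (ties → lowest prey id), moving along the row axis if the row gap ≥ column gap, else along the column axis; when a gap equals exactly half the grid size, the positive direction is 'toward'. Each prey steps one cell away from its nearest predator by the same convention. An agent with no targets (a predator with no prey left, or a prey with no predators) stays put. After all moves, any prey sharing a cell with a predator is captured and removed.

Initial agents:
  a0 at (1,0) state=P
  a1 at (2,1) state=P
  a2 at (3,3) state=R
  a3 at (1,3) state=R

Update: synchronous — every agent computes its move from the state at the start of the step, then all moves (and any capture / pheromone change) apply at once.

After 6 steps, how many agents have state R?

2

t=1: a0@(1,3):P a1@(2,2):P a2@(2,3):R a3@(1,2):R
t=2: a0@(2,3):P a1@(2,3):P a2@(3,3):R a3@(1,1):R
t=3: a0@(3,3):P a1@(3,3):P a2@(0,3):R a3@(1,0):R
t=4: a0@(0,3):P a1@(0,3):P a2@(1,3):R a3@(0,0):R
t=5: a0@(1,3):P a1@(1,3):P a2@(2,3):R a3@(0,1):R
t=6: a0@(2,3):P a1@(2,3):P a2@(3,3):R a3@(0,0):R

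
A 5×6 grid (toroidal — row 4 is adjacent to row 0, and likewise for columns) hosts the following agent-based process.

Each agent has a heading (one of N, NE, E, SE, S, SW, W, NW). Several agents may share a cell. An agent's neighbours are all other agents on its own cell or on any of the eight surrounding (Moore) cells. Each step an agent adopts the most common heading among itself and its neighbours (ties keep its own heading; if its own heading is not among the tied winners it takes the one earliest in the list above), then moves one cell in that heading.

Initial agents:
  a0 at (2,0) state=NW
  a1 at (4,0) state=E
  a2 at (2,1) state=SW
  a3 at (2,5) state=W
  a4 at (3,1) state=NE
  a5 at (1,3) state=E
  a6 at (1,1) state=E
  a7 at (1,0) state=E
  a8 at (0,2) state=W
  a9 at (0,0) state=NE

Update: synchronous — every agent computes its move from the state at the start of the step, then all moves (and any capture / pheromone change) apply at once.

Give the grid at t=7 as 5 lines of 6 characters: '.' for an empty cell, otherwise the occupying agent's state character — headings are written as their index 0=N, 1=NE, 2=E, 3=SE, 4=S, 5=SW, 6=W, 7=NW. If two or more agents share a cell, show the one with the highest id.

t=1: a0@(2,1):E a1@(3,1):NE a2@(2,2):E a3@(2,4):W a4@(2,2):NE a5@(1,4):E a6@(1,2):E a7@(1,1):E a8@(0,3):E a9@(0,1):E
t=2: a0@(2,2):E a1@(2,2):NE a2@(2,3):E a3@(2,3):W a4@(2,3):E a5@(1,5):E a6@(1,3):E a7@(1,2):E a8@(0,4):E a9@(0,2):E
t=3: a0@(2,3):E a1@(2,3):E a2@(2,4):E a3@(2,4):E a4@(2,4):E a5@(1,0):E a6@(1,4):E a7@(1,3):E a8@(0,5):E a9@(0,3):E
t=4: a0@(2,4):E a1@(2,4):E a2@(2,5):E a3@(2,5):E a4@(2,5):E a5@(1,1):E a6@(1,5):E a7@(1,4):E a8@(0,0):E a9@(0,4):E
t=5: a0@(2,5):E a1@(2,5):E a2@(2,0):E a3@(2,0):E a4@(2,0):E a5@(1,2):E a6@(1,0):E a7@(1,5):E a8@(0,1):E a9@(0,5):E
t=6: a0@(2,0):E a1@(2,0):E a2@(2,1):E a3@(2,1):E a4@(2,1):E a5@(1,3):E a6@(1,1):E a7@(1,0):E a8@(0,2):E a9@(0,0):E
t=7: a0@(2,1):E a1@(2,1):E a2@(2,2):E a3@(2,2):E a4@(2,2):E a5@(1,4):E a6@(1,2):E a7@(1,1):E a8@(0,3):E a9@(0,1):E

.2.2..
.22.2.
.22...
......
......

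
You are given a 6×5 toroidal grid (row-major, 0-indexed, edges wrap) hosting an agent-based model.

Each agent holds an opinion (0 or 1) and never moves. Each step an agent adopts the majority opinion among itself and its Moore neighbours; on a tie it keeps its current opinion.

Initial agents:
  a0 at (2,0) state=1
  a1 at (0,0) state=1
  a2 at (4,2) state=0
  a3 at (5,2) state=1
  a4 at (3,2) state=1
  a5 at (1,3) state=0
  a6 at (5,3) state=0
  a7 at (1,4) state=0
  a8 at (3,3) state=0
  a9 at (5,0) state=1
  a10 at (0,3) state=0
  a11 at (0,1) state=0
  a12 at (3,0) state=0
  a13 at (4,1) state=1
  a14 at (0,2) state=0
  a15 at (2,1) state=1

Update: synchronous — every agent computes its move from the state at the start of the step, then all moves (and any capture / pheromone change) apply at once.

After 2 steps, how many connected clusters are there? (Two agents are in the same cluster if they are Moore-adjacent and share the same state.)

t=1: a0@(2,0):1 a1@(0,0):1 a2@(4,2):0 a3@(5,2):0 a4@(3,2):1 a5@(1,3):0 a6@(5,3):0 a7@(1,4):0 a8@(3,3):0 a9@(5,0):1 a10@(0,3):0 a11@(0,1):1 a12@(3,0):1 a13@(4,1):1 a14@(0,2):0 a15@(2,1):1
t=2: (unchanged — steady state)

2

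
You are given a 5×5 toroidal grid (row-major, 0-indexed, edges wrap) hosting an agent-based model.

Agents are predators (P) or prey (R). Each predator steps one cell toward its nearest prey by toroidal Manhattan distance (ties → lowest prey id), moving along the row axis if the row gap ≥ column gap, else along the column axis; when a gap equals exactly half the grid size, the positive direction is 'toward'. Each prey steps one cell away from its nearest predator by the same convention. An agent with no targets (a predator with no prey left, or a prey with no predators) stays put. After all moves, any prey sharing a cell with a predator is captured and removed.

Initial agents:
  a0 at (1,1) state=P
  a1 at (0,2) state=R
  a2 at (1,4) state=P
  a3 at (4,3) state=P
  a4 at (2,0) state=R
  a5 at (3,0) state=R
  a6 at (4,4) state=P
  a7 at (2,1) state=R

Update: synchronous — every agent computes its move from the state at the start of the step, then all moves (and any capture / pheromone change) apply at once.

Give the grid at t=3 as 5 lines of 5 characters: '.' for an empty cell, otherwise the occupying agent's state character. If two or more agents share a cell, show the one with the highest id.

t=1: a0@(2,1):P a1@(4,2):R a2@(2,4):P a3@(0,3):P a4@(3,0):R a5@(2,0):R a6@(3,4):P a7@(3,1):R
t=2: a0@(2,0):P a1@(3,2):R a2@(2,0):P a3@(4,3):P a4@(3,1):R a5@(2,4):R a6@(3,0):P a7@(4,1):R
t=3: a0@(2,4):P a1@(2,2):R a2@(2,4):P a3@(3,3):P a4@(3,2):R a5@(2,3):R a6@(3,1):P a7@(4,0):R

.....
.....
..RRP
.PRP.
R....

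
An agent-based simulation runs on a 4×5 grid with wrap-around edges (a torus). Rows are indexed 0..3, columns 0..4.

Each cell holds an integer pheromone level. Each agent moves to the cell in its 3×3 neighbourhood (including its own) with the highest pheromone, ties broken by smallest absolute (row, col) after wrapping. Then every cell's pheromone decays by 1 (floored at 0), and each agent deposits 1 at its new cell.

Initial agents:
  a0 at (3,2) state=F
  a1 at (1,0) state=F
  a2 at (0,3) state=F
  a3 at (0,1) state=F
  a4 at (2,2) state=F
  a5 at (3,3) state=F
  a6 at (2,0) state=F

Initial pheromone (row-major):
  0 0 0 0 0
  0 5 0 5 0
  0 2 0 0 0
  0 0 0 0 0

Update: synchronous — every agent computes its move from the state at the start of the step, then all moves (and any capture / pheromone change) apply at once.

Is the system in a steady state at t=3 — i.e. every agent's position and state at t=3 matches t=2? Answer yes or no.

yes

t=1: a0@(2,1) a1@(1,1) a2@(1,3) a3@(1,1) a4@(1,1) a5@(0,2) a6@(1,1) | pheromone: 0 0 1 0 0 / 0 8 0 5 0 / 0 2 0 0 0 / 0 0 0 0 0
t=2: a0@(1,1) a1@(1,1) a2@(1,3) a3@(1,1) a4@(1,1) a5@(1,1) a6@(1,1) | pheromone: 0 0 0 0 0 / 0 13 0 5 0 / 0 1 0 0 0 / 0 0 0 0 0
t=3: a0@(1,1) a1@(1,1) a2@(1,3) a3@(1,1) a4@(1,1) a5@(1,1) a6@(1,1) | pheromone: 0 0 0 0 0 / 0 18 0 5 0 / 0 0 0 0 0 / 0 0 0 0 0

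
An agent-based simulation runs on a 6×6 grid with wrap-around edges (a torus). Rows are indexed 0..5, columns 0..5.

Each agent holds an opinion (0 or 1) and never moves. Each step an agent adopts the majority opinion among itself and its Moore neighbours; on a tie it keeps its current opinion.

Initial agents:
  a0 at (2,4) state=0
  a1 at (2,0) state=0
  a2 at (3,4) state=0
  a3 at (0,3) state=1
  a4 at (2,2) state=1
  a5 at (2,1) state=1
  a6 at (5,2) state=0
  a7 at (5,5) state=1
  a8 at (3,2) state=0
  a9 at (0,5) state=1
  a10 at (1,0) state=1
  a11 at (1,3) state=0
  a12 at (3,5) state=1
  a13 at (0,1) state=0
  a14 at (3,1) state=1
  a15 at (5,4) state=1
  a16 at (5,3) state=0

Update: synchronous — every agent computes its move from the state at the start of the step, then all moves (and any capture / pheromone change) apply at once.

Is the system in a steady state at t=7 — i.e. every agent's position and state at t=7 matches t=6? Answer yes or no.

yes

t=1: a0@(2,4):0 a1@(2,0):1 a2@(3,4):0 a3@(0,3):0 a4@(2,2):1 a5@(2,1):1 a6@(5,2):0 a7@(5,5):1 a8@(3,2):1 a9@(0,5):1 a10@(1,0):1 a11@(1,3):0 a12@(3,5):0 a13@(0,1):0 a14@(3,1):1 a15@(5,4):1 a16@(5,3):0
t=2: (unchanged — steady state)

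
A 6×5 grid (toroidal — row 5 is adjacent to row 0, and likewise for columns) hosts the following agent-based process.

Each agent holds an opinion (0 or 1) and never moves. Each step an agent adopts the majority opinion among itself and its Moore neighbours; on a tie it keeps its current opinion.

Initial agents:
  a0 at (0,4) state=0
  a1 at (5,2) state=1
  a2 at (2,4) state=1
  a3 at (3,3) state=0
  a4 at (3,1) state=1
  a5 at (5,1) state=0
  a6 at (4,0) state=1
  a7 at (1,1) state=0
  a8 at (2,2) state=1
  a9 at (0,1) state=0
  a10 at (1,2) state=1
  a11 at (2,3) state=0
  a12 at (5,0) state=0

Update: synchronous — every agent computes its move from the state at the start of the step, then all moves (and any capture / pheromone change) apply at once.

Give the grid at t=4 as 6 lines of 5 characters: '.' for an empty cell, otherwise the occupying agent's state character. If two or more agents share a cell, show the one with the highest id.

.0..0
.00..
..000
.1.0.
1....
000..

t=1: a0@(0,4):0 a1@(5,2):0 a2@(2,4):0 a3@(3,3):0 a4@(3,1):1 a5@(5,1):0 a6@(4,0):1 a7@(1,1):0 a8@(2,2):1 a9@(0,1):0 a10@(1,2):0 a11@(2,3):1 a12@(5,0):0
t=2: a0@(0,4):0 a1@(5,2):0 a2@(2,4):0 a3@(3,3):0 a4@(3,1):1 a5@(5,1):0 a6@(4,0):1 a7@(1,1):0 a8@(2,2):1 a9@(0,1):0 a10@(1,2):0 a11@(2,3):0 a12@(5,0):0
t=3: a0@(0,4):0 a1@(5,2):0 a2@(2,4):0 a3@(3,3):0 a4@(3,1):1 a5@(5,1):0 a6@(4,0):1 a7@(1,1):0 a8@(2,2):0 a9@(0,1):0 a10@(1,2):0 a11@(2,3):0 a12@(5,0):0
t=4: (unchanged — steady state)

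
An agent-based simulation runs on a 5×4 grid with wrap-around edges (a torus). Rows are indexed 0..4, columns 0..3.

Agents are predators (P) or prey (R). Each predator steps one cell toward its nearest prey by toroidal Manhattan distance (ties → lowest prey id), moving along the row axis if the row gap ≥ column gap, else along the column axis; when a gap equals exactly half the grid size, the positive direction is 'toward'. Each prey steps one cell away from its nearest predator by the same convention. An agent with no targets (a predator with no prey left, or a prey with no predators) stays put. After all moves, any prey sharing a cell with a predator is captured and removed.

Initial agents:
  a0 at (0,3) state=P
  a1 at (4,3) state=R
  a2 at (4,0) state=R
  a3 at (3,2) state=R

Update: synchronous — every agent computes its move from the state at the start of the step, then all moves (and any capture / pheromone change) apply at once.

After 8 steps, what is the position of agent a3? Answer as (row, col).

t=1: a0@(4,3):P a1@(3,3):R a2@(3,0):R a3@(2,2):R
t=2: a0@(3,3):P a1@(2,3):R a2@(2,0):R a3@(1,2):R
t=3: a0@(2,3):P a1@(1,3):R a2@(1,0):R a3@(0,2):R
t=4: a0@(1,3):P a1@(0,3):R a2@(0,0):R a3@(4,2):R
t=5: a0@(0,3):P a1@(4,3):R a2@(4,0):R a3@(3,2):R
t=6: a0@(4,3):P a1@(3,3):R a2@(3,0):R a3@(2,2):R
t=7: a0@(3,3):P a1@(2,3):R a2@(2,0):R a3@(1,2):R
t=8: a0@(2,3):P a1@(1,3):R a2@(1,0):R a3@(0,2):R

(0, 2)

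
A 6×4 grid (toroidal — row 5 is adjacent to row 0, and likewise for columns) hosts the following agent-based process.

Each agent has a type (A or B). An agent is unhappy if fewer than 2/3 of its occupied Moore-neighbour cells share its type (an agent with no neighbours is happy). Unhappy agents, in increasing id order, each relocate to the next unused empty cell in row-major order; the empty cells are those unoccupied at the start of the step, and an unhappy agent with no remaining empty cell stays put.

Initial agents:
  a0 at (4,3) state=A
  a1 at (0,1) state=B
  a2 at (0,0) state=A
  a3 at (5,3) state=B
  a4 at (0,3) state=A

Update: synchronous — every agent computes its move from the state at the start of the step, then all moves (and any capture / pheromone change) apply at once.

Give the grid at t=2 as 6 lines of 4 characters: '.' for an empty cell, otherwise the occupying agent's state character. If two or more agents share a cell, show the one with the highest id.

BAAB
....
A...
....
....
....

t=1: a0@(0,2):A a1@(1,0):B a2@(1,1):A a3@(1,2):B a4@(1,3):A
t=2: a0@(0,2):A a1@(0,0):B a2@(0,1):A a3@(0,3):B a4@(2,0):A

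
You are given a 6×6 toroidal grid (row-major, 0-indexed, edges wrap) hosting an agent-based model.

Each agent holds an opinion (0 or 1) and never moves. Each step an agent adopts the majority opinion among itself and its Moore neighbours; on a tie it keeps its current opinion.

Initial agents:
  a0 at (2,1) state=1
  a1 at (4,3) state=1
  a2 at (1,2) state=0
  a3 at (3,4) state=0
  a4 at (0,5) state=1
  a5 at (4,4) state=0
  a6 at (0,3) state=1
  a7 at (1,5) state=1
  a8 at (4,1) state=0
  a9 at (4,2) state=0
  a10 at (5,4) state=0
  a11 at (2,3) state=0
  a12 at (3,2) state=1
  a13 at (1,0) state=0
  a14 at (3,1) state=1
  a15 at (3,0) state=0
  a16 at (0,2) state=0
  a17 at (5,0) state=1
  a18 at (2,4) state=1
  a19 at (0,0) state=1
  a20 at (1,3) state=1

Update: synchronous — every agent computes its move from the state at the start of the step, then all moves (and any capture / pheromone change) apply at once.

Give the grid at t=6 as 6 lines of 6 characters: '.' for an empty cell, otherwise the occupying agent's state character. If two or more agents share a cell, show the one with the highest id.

1.00.1
1.00.1
.1.00.
111.0.
.1100.
1...0.

t=1: a0@(2,1):1 a1@(4,3):0 a2@(1,2):0 a3@(3,4):0 a4@(0,5):1 a5@(4,4):0 a6@(0,3):0 a7@(1,5):1 a8@(4,1):0 a9@(4,2):1 a10@(5,4):1 a11@(2,3):0 a12@(3,2):1 a13@(1,0):1 a14@(3,1):1 a15@(3,0):0 a16@(0,2):0 a17@(5,0):1 a18@(2,4):1 a19@(0,0):1 a20@(1,3):1
t=2: a0@(2,1):1 a1@(4,3):0 a2@(1,2):0 a3@(3,4):0 a4@(0,5):1 a5@(4,4):0 a6@(0,3):0 a7@(1,5):1 a8@(4,1):1 a9@(4,2):1 a10@(5,4):0 a11@(2,3):0 a12@(3,2):1 a13@(1,0):1 a14@(3,1):1 a15@(3,0):0 a16@(0,2):0 a17@(5,0):1 a18@(2,4):1 a19@(0,0):1 a20@(1,3):0
t=3: a0@(2,1):1 a1@(4,3):0 a2@(1,2):0 a3@(3,4):0 a4@(0,5):1 a5@(4,4):0 a6@(0,3):0 a7@(1,5):1 a8@(4,1):1 a9@(4,2):1 a10@(5,4):0 a11@(2,3):0 a12@(3,2):1 a13@(1,0):1 a14@(3,1):1 a15@(3,0):1 a16@(0,2):0 a17@(5,0):1 a18@(2,4):0 a19@(0,0):1 a20@(1,3):0
t=4: (unchanged — steady state)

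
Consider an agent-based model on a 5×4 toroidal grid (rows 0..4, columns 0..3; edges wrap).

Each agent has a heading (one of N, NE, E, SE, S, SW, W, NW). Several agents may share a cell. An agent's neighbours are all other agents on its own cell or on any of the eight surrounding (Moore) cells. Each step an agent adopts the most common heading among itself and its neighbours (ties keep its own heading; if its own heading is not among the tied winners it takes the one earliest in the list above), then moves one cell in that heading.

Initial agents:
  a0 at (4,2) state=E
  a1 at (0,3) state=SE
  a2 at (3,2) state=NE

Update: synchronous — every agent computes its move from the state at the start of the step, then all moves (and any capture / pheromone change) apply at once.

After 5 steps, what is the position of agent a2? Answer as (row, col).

(3, 3)

t=1: a0@(4,3):E a1@(1,0):SE a2@(2,3):NE
t=2: a0@(4,0):E a1@(2,1):SE a2@(1,0):NE
t=3: a0@(4,1):E a1@(3,2):SE a2@(0,1):NE
t=4: a0@(4,2):E a1@(4,3):SE a2@(4,2):NE
t=5: a0@(4,3):E a1@(0,0):SE a2@(3,3):NE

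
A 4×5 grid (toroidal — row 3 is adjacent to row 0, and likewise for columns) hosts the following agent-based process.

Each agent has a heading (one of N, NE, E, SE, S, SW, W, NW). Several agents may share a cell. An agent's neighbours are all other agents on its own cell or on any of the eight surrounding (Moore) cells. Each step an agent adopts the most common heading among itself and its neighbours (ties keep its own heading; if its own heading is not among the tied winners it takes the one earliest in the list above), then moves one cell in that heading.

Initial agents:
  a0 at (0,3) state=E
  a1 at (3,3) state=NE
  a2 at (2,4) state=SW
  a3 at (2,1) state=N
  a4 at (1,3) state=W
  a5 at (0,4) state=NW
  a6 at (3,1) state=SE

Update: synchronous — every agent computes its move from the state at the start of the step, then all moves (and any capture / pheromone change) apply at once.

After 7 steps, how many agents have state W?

1

t=1: a0@(0,4):E a1@(2,4):NE a2@(3,3):SW a3@(1,1):N a4@(1,2):W a5@(3,3):NW a6@(0,2):SE
t=2: a0@(0,0):E a1@(1,0):NE a2@(0,2):SW a3@(0,1):N a4@(1,1):W a5@(2,2):NW a6@(1,3):SE
t=3: a0@(0,1):E a1@(0,1):NE a2@(1,1):SW a3@(3,1):N a4@(1,0):W a5@(1,1):NW a6@(2,4):SE
t=4: a0@(0,2):E a1@(3,2):NE a2@(2,0):SW a3@(2,1):N a4@(1,4):W a5@(0,0):NW a6@(3,0):SE
t=5: a0@(0,3):E a1@(2,3):NE a2@(3,4):SW a3@(1,1):N a4@(1,3):W a5@(3,4):NW a6@(0,1):SE
t=6: a0@(0,4):E a1@(1,4):NE a2@(0,3):SW a3@(0,1):N a4@(1,2):W a5@(2,3):NW a6@(1,2):SE
t=7: a0@(0,0):E a1@(0,0):NE a2@(1,2):SW a3@(3,1):N a4@(1,1):W a5@(1,2):NW a6@(2,3):SE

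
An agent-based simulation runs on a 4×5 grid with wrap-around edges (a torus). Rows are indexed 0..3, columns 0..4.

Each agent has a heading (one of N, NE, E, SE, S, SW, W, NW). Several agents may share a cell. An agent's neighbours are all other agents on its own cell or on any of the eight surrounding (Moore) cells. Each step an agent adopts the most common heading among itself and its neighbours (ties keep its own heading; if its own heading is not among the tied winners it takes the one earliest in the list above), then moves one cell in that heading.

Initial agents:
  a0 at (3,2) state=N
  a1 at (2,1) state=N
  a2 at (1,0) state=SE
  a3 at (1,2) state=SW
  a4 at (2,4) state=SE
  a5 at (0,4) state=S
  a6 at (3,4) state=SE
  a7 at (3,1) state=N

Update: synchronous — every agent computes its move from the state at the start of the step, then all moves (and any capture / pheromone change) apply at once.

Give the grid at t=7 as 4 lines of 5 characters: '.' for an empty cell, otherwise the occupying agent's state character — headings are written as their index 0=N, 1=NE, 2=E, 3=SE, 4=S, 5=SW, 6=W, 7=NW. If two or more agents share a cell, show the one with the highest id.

t=1: a0@(2,2):N a1@(1,1):N a2@(2,1):SE a3@(2,1):SW a4@(3,0):SE a5@(1,0):SE a6@(0,0):SE a7@(2,1):N
t=2: a0@(1,2):N a1@(0,1):N a2@(3,2):SE a3@(1,1):N a4@(0,1):SE a5@(2,1):SE a6@(1,1):SE a7@(1,1):N
t=3: a0@(0,2):N a1@(3,1):N a2@(0,3):SE a3@(0,1):N a4@(3,1):N a5@(3,2):SE a6@(0,1):N a7@(0,1):N
t=4: a0@(3,2):N a1@(2,1):N a2@(1,4):SE a3@(3,1):N a4@(2,1):N a5@(2,2):N a6@(3,1):N a7@(3,1):N
t=5: a0@(2,2):N a1@(1,1):N a2@(2,0):SE a3@(2,1):N a4@(1,1):N a5@(1,2):N a6@(2,1):N a7@(2,1):N
t=6: a0@(1,2):N a1@(0,1):N a2@(1,0):N a3@(1,1):N a4@(0,1):N a5@(0,2):N a6@(1,1):N a7@(1,1):N
t=7: a0@(0,2):N a1@(3,1):N a2@(0,0):N a3@(0,1):N a4@(3,1):N a5@(3,2):N a6@(0,1):N a7@(0,1):N

000..
.....
.....
.00..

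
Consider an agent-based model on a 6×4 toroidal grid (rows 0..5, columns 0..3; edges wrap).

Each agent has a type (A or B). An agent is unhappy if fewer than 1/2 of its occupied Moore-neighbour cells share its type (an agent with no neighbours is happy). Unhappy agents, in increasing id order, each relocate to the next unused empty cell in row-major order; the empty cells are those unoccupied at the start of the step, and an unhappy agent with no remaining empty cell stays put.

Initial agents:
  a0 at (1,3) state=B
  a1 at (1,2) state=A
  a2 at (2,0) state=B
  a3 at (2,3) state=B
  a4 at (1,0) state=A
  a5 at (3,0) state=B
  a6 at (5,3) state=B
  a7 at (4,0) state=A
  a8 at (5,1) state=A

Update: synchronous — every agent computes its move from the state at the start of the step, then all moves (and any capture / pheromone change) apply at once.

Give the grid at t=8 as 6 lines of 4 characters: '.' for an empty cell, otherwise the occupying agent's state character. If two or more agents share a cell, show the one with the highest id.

AA..
BA.B
B..B
B...
....
.A..

t=1: a0@(1,3):B a1@(0,0):A a2@(2,0):B a3@(2,3):B a4@(0,1):A a5@(3,0):B a6@(0,2):B a7@(0,3):A a8@(5,1):A
t=2: a0@(1,3):B a1@(0,0):A a2@(2,0):B a3@(2,3):B a4@(0,1):A a5@(3,0):B a6@(1,0):B a7@(1,1):A a8@(5,1):A
t=3: (unchanged — steady state)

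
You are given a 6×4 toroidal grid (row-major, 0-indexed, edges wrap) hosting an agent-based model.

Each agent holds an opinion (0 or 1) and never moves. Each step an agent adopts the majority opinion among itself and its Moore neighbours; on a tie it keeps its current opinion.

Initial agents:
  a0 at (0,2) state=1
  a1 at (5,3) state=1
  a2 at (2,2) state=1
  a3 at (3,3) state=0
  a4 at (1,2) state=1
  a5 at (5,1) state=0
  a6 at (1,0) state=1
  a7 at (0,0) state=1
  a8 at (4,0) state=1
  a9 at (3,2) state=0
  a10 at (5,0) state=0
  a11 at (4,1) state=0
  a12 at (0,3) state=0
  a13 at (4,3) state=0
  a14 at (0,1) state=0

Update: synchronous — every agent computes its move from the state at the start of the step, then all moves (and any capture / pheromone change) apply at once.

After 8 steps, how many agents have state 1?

7

t=1: a0@(0,2):1 a1@(5,3):1 a2@(2,2):1 a3@(3,3):0 a4@(1,2):1 a5@(5,1):0 a6@(1,0):1 a7@(0,0):0 a8@(4,0):0 a9@(3,2):0 a10@(5,0):0 a11@(4,1):0 a12@(0,3):1 a13@(4,3):0 a14@(0,1):1
t=2: a0@(0,2):1 a1@(5,3):0 a2@(2,2):1 a3@(3,3):0 a4@(1,2):1 a5@(5,1):0 a6@(1,0):1 a7@(0,0):1 a8@(4,0):0 a9@(3,2):0 a10@(5,0):0 a11@(4,1):0 a12@(0,3):1 a13@(4,3):0 a14@(0,1):1
t=3: (unchanged — steady state)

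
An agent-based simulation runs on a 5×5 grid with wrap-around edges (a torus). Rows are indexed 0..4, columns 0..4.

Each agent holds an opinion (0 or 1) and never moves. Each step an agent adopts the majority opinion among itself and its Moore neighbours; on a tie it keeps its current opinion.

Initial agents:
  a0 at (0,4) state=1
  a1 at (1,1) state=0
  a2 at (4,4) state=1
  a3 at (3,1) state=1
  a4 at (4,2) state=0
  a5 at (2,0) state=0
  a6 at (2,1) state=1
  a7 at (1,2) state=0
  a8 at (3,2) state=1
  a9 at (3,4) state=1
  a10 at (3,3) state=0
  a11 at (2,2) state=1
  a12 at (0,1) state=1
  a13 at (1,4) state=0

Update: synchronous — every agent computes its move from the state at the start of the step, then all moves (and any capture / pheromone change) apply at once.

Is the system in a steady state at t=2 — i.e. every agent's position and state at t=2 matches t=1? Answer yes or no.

t=1: a0@(0,4):1 a1@(1,1):0 a2@(4,4):1 a3@(3,1):1 a4@(4,2):1 a5@(2,0):0 a6@(2,1):1 a7@(1,2):1 a8@(3,2):1 a9@(3,4):1 a10@(3,3):1 a11@(2,2):1 a12@(0,1):0 a13@(1,4):0
t=2: (unchanged — steady state)

yes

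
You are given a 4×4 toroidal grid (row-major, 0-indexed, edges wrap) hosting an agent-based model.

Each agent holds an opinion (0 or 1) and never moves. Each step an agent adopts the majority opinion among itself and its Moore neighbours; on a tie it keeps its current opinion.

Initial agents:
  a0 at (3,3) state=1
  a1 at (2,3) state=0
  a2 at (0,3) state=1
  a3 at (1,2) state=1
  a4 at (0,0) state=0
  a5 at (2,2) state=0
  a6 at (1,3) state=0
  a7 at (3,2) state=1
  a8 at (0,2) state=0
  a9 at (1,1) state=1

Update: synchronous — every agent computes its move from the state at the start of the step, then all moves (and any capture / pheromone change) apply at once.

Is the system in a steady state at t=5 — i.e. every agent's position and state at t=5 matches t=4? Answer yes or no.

t=1: a0@(3,3):0 a1@(2,3):0 a2@(0,3):1 a3@(1,2):0 a4@(0,0):1 a5@(2,2):1 a6@(1,3):0 a7@(3,2):1 a8@(0,2):1 a9@(1,1):0
t=2: a0@(3,3):1 a1@(2,3):0 a2@(0,3):1 a3@(1,2):0 a4@(0,0):0 a5@(2,2):0 a6@(1,3):1 a7@(3,2):1 a8@(0,2):0 a9@(1,1):1
t=3: a0@(3,3):0 a1@(2,3):0 a2@(0,3):1 a3@(1,2):0 a4@(0,0):1 a5@(2,2):1 a6@(1,3):0 a7@(3,2):1 a8@(0,2):1 a9@(1,1):0
t=4: a0@(3,3):1 a1@(2,3):0 a2@(0,3):1 a3@(1,2):0 a4@(0,0):0 a5@(2,2):0 a6@(1,3):1 a7@(3,2):1 a8@(0,2):0 a9@(1,1):1
t=5: a0@(3,3):0 a1@(2,3):0 a2@(0,3):1 a3@(1,2):0 a4@(0,0):1 a5@(2,2):1 a6@(1,3):0 a7@(3,2):1 a8@(0,2):1 a9@(1,1):0

no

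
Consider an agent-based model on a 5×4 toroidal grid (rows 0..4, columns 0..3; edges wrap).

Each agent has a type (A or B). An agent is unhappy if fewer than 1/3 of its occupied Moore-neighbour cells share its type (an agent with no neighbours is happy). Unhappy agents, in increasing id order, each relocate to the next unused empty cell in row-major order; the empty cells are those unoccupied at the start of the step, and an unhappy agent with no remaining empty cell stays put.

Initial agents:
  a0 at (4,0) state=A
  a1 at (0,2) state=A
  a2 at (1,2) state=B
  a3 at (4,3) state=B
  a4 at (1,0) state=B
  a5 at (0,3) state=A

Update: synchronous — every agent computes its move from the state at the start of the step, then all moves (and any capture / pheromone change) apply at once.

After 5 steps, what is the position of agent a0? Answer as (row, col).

t=1: a0@(4,0):A a1@(0,2):A a2@(0,0):B a3@(0,1):B a4@(1,1):B a5@(0,3):A
t=2: (unchanged — steady state)

(4, 0)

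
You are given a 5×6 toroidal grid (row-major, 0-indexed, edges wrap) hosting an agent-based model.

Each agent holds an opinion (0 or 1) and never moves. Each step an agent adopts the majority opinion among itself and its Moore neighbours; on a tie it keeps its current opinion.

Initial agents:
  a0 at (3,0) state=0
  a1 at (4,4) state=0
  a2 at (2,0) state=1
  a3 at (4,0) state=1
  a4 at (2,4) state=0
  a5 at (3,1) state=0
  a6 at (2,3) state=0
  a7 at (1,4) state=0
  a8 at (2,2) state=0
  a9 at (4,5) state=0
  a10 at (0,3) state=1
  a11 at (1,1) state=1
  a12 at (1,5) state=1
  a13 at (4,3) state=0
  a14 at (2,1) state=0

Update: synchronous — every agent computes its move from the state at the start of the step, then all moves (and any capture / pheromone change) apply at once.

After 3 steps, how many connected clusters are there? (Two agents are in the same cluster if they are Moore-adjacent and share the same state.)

2

t=1: a0@(3,0):0 a1@(4,4):0 a2@(2,0):1 a3@(4,0):0 a4@(2,4):0 a5@(3,1):0 a6@(2,3):0 a7@(1,4):0 a8@(2,2):0 a9@(4,5):0 a10@(0,3):0 a11@(1,1):1 a12@(1,5):1 a13@(4,3):0 a14@(2,1):0
t=2: (unchanged — steady state)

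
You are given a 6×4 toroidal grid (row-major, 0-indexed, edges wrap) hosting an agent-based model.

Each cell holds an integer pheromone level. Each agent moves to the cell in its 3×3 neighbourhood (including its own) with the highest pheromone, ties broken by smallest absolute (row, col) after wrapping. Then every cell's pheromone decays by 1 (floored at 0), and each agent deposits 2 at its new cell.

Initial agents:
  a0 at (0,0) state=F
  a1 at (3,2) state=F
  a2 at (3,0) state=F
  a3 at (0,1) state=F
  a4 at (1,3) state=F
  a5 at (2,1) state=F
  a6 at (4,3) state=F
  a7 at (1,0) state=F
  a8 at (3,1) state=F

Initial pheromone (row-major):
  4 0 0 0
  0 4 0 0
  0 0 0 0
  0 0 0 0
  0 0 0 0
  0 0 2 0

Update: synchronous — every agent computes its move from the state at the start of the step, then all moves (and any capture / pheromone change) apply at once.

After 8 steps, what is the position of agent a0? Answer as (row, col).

(0, 0)

t=1: a0@(0,0) a1@(2,1) a2@(2,0) a3@(0,0) a4@(0,0) a5@(1,1) a6@(5,2) a7@(0,0) a8@(2,0) | pheromone: 11 0 0 0 / 0 5 0 0 / 4 2 0 0 / 0 0 0 0 / 0 0 0 0 / 0 0 3 0
t=2: a0@(0,0) a1@(1,1) a2@(1,1) a3@(0,0) a4@(0,0) a5@(0,0) a6@(5,2) a7@(0,0) a8@(1,1) | pheromone: 20 0 0 0 / 0 10 0 0 / 3 1 0 0 / 0 0 0 0 / 0 0 0 0 / 0 0 4 0
t=3: a0@(0,0) a1@(0,0) a2@(0,0) a3@(0,0) a4@(0,0) a5@(0,0) a6@(5,2) a7@(0,0) a8@(0,0) | pheromone: 35 0 0 0 / 0 9 0 0 / 2 0 0 0 / 0 0 0 0 / 0 0 0 0 / 0 0 5 0
t=4: a0@(0,0) a1@(0,0) a2@(0,0) a3@(0,0) a4@(0,0) a5@(0,0) a6@(5,2) a7@(0,0) a8@(0,0) | pheromone: 50 0 0 0 / 0 8 0 0 / 1 0 0 0 / 0 0 0 0 / 0 0 0 0 / 0 0 6 0
t=5: a0@(0,0) a1@(0,0) a2@(0,0) a3@(0,0) a4@(0,0) a5@(0,0) a6@(5,2) a7@(0,0) a8@(0,0) | pheromone: 65 0 0 0 / 0 7 0 0 / 0 0 0 0 / 0 0 0 0 / 0 0 0 0 / 0 0 7 0
t=6: a0@(0,0) a1@(0,0) a2@(0,0) a3@(0,0) a4@(0,0) a5@(0,0) a6@(5,2) a7@(0,0) a8@(0,0) | pheromone: 80 0 0 0 / 0 6 0 0 / 0 0 0 0 / 0 0 0 0 / 0 0 0 0 / 0 0 8 0
t=7: a0@(0,0) a1@(0,0) a2@(0,0) a3@(0,0) a4@(0,0) a5@(0,0) a6@(5,2) a7@(0,0) a8@(0,0) | pheromone: 95 0 0 0 / 0 5 0 0 / 0 0 0 0 / 0 0 0 0 / 0 0 0 0 / 0 0 9 0
t=8: a0@(0,0) a1@(0,0) a2@(0,0) a3@(0,0) a4@(0,0) a5@(0,0) a6@(5,2) a7@(0,0) a8@(0,0) | pheromone: 110 0 0 0 / 0 4 0 0 / 0 0 0 0 / 0 0 0 0 / 0 0 0 0 / 0 0 10 0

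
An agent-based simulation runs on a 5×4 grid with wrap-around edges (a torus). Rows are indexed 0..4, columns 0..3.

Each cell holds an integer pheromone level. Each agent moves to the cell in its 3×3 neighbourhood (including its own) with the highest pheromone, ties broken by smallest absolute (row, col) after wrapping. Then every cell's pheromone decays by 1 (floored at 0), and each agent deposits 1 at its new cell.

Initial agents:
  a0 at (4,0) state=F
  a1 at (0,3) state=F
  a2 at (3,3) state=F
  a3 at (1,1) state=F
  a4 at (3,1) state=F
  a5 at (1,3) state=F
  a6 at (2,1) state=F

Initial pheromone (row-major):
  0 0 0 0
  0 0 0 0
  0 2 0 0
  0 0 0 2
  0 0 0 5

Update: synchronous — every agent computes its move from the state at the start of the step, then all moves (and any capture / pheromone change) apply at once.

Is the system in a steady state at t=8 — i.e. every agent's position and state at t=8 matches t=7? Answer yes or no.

t=1: a0@(4,3) a1@(4,3) a2@(4,3) a3@(2,1) a4@(2,1) a5@(0,0) a6@(2,1) | pheromone: 1 0 0 0 / 0 0 0 0 / 0 4 0 0 / 0 0 0 1 / 0 0 0 7
t=2: a0@(4,3) a1@(4,3) a2@(4,3) a3@(2,1) a4@(2,1) a5@(4,3) a6@(2,1) | pheromone: 0 0 0 0 / 0 0 0 0 / 0 6 0 0 / 0 0 0 0 / 0 0 0 10
t=3: a0@(4,3) a1@(4,3) a2@(4,3) a3@(2,1) a4@(2,1) a5@(4,3) a6@(2,1) | pheromone: 0 0 0 0 / 0 0 0 0 / 0 8 0 0 / 0 0 0 0 / 0 0 0 13
t=4: a0@(4,3) a1@(4,3) a2@(4,3) a3@(2,1) a4@(2,1) a5@(4,3) a6@(2,1) | pheromone: 0 0 0 0 / 0 0 0 0 / 0 10 0 0 / 0 0 0 0 / 0 0 0 16
t=5: a0@(4,3) a1@(4,3) a2@(4,3) a3@(2,1) a4@(2,1) a5@(4,3) a6@(2,1) | pheromone: 0 0 0 0 / 0 0 0 0 / 0 12 0 0 / 0 0 0 0 / 0 0 0 19
t=6: a0@(4,3) a1@(4,3) a2@(4,3) a3@(2,1) a4@(2,1) a5@(4,3) a6@(2,1) | pheromone: 0 0 0 0 / 0 0 0 0 / 0 14 0 0 / 0 0 0 0 / 0 0 0 22
t=7: a0@(4,3) a1@(4,3) a2@(4,3) a3@(2,1) a4@(2,1) a5@(4,3) a6@(2,1) | pheromone: 0 0 0 0 / 0 0 0 0 / 0 16 0 0 / 0 0 0 0 / 0 0 0 25
t=8: a0@(4,3) a1@(4,3) a2@(4,3) a3@(2,1) a4@(2,1) a5@(4,3) a6@(2,1) | pheromone: 0 0 0 0 / 0 0 0 0 / 0 18 0 0 / 0 0 0 0 / 0 0 0 28

yes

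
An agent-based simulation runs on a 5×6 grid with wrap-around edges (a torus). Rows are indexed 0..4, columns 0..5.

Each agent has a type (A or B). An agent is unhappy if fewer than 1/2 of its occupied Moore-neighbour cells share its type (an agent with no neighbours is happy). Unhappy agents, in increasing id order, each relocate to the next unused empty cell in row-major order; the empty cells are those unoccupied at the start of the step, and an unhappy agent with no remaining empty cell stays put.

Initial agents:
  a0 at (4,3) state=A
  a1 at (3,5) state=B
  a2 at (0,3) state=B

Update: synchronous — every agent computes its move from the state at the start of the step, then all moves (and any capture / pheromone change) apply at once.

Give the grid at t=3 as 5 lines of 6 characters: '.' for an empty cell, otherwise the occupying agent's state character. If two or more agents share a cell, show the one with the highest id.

t=1: a0@(0,0):A a1@(3,5):B a2@(0,1):B
t=2: a0@(0,2):A a1@(3,5):B a2@(0,3):B
t=3: a0@(0,0):A a1@(3,5):B a2@(0,1):B

AB....
......
......
.....B
......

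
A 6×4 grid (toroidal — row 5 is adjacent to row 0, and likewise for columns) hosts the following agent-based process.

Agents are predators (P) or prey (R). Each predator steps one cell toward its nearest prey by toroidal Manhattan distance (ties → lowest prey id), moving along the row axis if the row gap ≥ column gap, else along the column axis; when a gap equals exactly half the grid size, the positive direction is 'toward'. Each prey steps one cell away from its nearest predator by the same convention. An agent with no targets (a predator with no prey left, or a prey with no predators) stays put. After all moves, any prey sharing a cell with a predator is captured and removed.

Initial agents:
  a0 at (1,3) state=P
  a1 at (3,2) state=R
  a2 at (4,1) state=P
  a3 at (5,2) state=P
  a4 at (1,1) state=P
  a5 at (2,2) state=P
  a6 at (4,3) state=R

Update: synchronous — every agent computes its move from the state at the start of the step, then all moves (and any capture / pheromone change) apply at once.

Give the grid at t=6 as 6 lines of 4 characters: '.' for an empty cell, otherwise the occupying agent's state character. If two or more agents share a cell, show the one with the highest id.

....
....
.P.P
.PP.
..P.
....

t=1: a0@(2,3):P a2@(3,1):P a3@(4,2):P a4@(2,1):P a5@(3,2):P
t=2: (unchanged — steady state)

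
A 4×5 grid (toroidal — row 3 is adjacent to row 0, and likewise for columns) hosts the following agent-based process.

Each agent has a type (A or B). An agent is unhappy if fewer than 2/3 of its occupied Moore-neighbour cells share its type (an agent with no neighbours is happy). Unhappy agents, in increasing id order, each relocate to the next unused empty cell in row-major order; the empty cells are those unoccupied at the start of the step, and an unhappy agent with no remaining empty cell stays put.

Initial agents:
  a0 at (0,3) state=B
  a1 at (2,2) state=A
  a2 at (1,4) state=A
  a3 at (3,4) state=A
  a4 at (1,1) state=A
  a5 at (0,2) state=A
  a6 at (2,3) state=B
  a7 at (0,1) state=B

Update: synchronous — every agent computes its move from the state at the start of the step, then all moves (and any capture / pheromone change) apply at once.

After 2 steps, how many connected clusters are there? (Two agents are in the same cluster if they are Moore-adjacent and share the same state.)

4

t=1: a0@(0,0):B a1@(0,4):A a2@(1,0):A a3@(1,2):A a4@(1,1):A a5@(1,3):A a6@(2,0):B a7@(2,1):B
t=2: a0@(0,1):B a1@(0,4):A a2@(0,2):A a3@(1,2):A a4@(0,3):A a5@(1,3):A a6@(1,4):B a7@(2,2):B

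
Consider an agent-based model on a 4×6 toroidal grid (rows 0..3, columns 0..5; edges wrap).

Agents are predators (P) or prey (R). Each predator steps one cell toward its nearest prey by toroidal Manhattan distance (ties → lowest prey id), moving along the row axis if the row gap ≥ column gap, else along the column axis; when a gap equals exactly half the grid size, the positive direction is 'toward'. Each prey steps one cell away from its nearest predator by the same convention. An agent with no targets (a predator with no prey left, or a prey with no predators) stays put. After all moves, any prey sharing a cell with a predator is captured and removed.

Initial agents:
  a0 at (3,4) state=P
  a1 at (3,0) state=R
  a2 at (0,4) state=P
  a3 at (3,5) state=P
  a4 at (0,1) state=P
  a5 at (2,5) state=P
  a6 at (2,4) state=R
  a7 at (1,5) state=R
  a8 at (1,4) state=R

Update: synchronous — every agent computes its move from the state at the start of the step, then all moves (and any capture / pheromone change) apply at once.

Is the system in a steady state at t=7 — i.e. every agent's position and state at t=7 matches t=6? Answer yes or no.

t=1: a0@(2,4):P a2@(1,4):P a3@(3,0):P a4@(3,1):P a5@(2,4):P a7@(0,5):R
t=2: a0@(3,4):P a2@(0,4):P a3@(0,0):P a4@(3,0):P a5@(3,4):P a7@(3,5):R
t=3: a0@(3,5):P a2@(3,4):P a3@(3,0):P a4@(3,5):P a5@(3,5):P
t=4: (unchanged — steady state)

yes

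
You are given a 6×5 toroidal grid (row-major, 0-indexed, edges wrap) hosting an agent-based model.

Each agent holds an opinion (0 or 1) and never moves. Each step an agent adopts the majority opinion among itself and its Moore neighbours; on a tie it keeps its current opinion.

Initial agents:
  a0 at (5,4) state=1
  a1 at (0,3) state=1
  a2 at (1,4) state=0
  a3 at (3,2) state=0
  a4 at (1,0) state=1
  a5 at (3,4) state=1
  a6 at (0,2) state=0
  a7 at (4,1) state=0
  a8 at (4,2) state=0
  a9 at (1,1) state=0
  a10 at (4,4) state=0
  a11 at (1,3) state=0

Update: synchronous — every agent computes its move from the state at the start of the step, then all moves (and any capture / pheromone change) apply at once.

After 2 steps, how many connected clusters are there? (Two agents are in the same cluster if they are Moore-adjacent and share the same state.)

3

t=1: a0@(5,4):1 a1@(0,3):0 a2@(1,4):0 a3@(3,2):0 a4@(1,0):0 a5@(3,4):1 a6@(0,2):0 a7@(4,1):0 a8@(4,2):0 a9@(1,1):0 a10@(4,4):1 a11@(1,3):0
t=2: (unchanged — steady state)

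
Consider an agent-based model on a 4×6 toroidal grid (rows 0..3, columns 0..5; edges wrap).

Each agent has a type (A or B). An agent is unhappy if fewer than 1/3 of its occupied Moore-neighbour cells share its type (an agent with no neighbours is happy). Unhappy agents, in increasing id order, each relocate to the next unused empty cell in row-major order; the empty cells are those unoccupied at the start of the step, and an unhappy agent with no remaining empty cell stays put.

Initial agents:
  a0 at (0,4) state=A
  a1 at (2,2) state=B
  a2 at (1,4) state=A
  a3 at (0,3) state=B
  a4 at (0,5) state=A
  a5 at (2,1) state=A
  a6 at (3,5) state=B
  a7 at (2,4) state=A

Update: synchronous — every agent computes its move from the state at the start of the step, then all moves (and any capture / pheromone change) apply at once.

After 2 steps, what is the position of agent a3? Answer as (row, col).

(0, 1)

t=1: a0@(0,4):A a1@(0,0):B a2@(1,4):A a3@(0,1):B a4@(0,5):A a5@(0,2):A a6@(1,0):B a7@(2,4):A
t=2: a0@(0,4):A a1@(0,0):B a2@(1,4):A a3@(0,1):B a4@(0,5):A a5@(0,3):A a6@(1,0):B a7@(2,4):A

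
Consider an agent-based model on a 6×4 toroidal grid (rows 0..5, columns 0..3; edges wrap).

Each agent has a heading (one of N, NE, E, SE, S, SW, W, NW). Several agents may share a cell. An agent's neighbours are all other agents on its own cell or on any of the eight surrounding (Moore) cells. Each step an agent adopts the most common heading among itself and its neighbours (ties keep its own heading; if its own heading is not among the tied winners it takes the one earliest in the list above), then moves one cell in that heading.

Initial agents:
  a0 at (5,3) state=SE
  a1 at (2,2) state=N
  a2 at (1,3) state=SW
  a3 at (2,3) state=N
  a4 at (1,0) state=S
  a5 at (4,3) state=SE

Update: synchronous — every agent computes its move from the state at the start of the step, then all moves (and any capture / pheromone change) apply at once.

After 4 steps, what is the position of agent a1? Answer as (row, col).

t=1: a0@(0,0):SE a1@(1,2):N a2@(0,3):N a3@(1,3):N a4@(2,0):S a5@(5,0):SE
t=2: a0@(1,1):SE a1@(0,2):N a2@(5,3):N a3@(0,3):N a4@(3,0):S a5@(0,1):SE
t=3: a0@(2,2):SE a1@(5,2):N a2@(4,3):N a3@(5,3):N a4@(4,0):S a5@(1,2):SE
t=4: a0@(3,3):SE a1@(4,2):N a2@(3,3):N a3@(4,3):N a4@(3,0):N a5@(2,3):SE

(4, 2)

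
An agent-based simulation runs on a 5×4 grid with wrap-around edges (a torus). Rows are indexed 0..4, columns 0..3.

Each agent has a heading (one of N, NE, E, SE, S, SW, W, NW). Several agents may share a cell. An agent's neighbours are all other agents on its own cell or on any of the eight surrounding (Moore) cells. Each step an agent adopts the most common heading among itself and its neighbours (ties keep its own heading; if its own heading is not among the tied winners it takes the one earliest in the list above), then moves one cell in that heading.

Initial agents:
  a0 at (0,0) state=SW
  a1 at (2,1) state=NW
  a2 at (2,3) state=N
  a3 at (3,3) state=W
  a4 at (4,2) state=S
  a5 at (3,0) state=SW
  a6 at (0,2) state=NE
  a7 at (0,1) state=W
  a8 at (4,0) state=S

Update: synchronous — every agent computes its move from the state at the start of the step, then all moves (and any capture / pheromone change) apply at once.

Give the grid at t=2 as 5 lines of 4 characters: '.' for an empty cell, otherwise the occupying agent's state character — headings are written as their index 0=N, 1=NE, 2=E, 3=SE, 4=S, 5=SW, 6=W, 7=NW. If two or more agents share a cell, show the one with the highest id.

..5.
..5.
.455
....
6...

t=1: a0@(1,3):SW a1@(1,0):NW a2@(1,3):N a3@(4,3):S a4@(4,1):W a5@(4,3):SW a6@(4,3):NE a7@(1,1):S a8@(0,3):SW
t=2: a0@(2,2):SW a1@(2,3):SW a2@(2,2):SW a3@(0,2):SW a4@(4,0):W a5@(0,2):SW a6@(0,2):SW a7@(2,1):S a8@(1,2):SW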